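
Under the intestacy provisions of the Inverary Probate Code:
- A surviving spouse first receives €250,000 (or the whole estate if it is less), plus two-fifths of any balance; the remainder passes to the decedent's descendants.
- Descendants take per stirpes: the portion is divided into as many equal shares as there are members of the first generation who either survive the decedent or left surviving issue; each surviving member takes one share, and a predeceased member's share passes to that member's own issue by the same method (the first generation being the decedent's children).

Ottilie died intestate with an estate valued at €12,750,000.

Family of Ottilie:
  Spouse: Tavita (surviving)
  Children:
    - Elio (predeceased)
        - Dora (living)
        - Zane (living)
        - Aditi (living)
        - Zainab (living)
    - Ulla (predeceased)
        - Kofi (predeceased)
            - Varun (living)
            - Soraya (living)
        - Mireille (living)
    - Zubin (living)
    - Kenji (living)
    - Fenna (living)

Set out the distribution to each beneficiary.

Tavita: €5,250,000; Dora: €375,000; Zane: €375,000; Aditi: €375,000; Zainab: €375,000; Varun: €375,000; Soraya: €375,000; Mireille: €750,000; Zubin: €1,500,000; Kenji: €1,500,000; Fenna: €1,500,000

Tavita first takes €250,000, leaving a balance of €12,500,000. Tavita then takes two-fifths of the balance (€5,000,000), for a total of €5,250,000. The remaining €7,500,000 passes to the descendants.
The descendants' portion (€7,500,000) is divided into 5 shares of €1,500,000: Zubin, Kenji, and Fenna each take €1,500,000; Elio's €1,500,000 share passes to Elio's issue; Ulla's €1,500,000 share passes to Ulla's issue.
Elio's share (€1,500,000) is divided into 4 shares of €375,000: Dora, Zane, Aditi, and Zainab each take €375,000.
Ulla's share (€1,500,000) is divided into 2 shares of €750,000: Mireille takes €750,000; Kofi's €750,000 share passes to Kofi's issue.
Kofi's share (€750,000) is divided into 2 shares of €375,000: Varun and Soraya each take €375,000.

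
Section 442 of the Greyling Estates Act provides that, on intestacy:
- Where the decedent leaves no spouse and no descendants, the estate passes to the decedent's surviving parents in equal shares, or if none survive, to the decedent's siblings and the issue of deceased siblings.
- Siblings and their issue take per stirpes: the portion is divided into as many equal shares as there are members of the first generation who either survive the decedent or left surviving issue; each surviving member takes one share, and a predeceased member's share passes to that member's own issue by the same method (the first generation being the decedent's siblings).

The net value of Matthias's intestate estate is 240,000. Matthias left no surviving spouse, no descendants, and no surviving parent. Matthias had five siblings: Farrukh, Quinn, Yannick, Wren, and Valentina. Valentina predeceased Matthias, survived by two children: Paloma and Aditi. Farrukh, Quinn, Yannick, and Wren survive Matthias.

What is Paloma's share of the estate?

Paloma receives 24,000.

The entire 240,000 passes to the siblings and their issue.
That amount (240,000) is divided into 5 shares of 48,000: Farrukh, Quinn, Yannick, and Wren each take 48,000; Valentina's 48,000 share passes to Valentina's issue.
Valentina's share (48,000) is divided into 2 shares of 24,000: Paloma and Aditi each take 24,000.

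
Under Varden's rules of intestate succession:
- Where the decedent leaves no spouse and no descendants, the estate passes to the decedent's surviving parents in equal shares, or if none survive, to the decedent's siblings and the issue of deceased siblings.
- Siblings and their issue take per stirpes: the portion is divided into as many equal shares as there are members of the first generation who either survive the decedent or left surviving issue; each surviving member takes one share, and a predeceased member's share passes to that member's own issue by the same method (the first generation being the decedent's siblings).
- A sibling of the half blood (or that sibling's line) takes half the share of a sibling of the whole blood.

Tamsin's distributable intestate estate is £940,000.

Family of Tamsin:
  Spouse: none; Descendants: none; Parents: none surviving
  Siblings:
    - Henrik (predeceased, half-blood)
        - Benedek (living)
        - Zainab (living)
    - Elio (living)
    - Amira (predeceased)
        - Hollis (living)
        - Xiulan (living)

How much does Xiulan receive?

The entire £940,000 passes to the siblings and their issue.
Counting each half-blood sibling's line as half a unit, there are 5/2 units in £940,000, so one unit is £376,000. Whole-blood lines (Elio and Amira) take £376,000 each; half-blood lines (Henrik) take £188,000 each.
Henrik's share (£188,000) is divided into 2 shares of £94,000: Benedek and Zainab each take £94,000.
Amira's share (£376,000) is divided into 2 shares of £188,000: Hollis and Xiulan each take £188,000.

Xiulan receives £188,000.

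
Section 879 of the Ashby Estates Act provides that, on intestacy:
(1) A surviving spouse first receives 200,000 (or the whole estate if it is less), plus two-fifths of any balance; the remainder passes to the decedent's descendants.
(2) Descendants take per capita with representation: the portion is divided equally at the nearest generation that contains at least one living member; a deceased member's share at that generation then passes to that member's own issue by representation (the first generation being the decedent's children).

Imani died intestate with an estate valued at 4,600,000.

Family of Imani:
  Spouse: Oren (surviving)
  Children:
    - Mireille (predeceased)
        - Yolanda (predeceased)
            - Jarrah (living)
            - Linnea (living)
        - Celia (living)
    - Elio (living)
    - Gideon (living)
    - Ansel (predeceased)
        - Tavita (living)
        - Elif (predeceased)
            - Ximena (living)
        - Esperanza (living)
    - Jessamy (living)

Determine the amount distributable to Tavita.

Oren first takes 200,000, leaving a balance of 4,400,000. Oren then takes two-fifths of the balance (1,760,000), for a total of 1,960,000. The remaining 2,640,000 passes to the descendants.
The descendants' portion (2,640,000) is divided into 5 shares of 528,000: Elio, Gideon, and Jessamy each take 528,000; Mireille's 528,000 share passes to Mireille's issue; Ansel's 528,000 share passes to Ansel's issue.
Mireille's share (528,000) is divided into 2 shares of 264,000: Celia takes 264,000; Yolanda's 264,000 share passes to Yolanda's issue.
Yolanda's share (264,000) is divided into 2 shares of 132,000: Jarrah and Linnea each take 132,000.
Ansel's share (528,000) is divided into 3 shares of 176,000: Tavita and Esperanza each take 176,000; Elif's 176,000 share passes to Elif's issue.
Elif's share (176,000) passes entirely to Ximena.

Tavita receives 176,000.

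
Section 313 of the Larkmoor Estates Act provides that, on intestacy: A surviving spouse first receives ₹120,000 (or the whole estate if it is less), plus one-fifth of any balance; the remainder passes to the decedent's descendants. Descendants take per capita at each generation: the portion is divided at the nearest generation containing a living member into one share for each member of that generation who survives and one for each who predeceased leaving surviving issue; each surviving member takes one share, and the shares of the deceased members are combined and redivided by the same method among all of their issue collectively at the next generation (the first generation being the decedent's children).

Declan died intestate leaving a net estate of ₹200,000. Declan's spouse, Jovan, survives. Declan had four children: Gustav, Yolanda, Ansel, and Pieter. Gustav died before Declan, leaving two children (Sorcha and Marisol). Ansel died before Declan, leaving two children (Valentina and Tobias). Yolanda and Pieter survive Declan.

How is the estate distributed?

Jovan: ₹136,000; Sorcha: ₹8,000; Marisol: ₹8,000; Yolanda: ₹16,000; Valentina: ₹8,000; Tobias: ₹8,000; Pieter: ₹16,000

Jovan first takes ₹120,000, leaving a balance of ₹80,000. Jovan then takes one-fifth of the balance (₹16,000), for a total of ₹136,000. The remaining ₹64,000 passes to the descendants.
The descendants' portion (₹64,000) is divided at the children's generation into 4 shares of ₹16,000. Yolanda and Pieter each take ₹16,000. The 2 shares of the deceased (Gustav and Ansel) are combined into a pool of ₹32,000.
That pool (₹32,000) is divided at the grandchildren's generation equally among Sorcha, Marisol, Valentina, and Tobias: ₹8,000 each.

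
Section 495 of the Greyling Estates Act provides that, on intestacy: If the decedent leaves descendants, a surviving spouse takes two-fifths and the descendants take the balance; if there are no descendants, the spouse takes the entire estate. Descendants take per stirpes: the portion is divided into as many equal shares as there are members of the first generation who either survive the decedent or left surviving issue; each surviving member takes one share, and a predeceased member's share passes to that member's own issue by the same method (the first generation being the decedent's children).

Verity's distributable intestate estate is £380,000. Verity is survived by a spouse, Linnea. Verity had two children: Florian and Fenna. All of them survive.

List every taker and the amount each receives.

Linnea takes two-fifths of £380,000 = £152,000. The remaining £228,000 passes to the descendants.
The descendants' portion (£228,000) is divided into 2 shares of £114,000: Florian and Fenna each take £114,000.

Linnea: £152,000; Florian: £114,000; Fenna: £114,000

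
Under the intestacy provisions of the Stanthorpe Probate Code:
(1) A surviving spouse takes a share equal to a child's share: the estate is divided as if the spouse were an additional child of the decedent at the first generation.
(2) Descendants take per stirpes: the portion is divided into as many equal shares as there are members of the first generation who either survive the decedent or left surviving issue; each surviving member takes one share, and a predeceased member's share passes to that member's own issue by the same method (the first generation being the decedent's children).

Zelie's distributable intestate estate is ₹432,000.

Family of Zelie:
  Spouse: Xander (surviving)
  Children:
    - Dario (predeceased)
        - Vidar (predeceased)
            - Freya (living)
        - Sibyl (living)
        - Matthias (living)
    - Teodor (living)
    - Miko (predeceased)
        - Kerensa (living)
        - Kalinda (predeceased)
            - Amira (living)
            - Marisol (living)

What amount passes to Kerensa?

The spouse counts as an additional share at the children's level, so there are 4 primary shares of ₹108,000. Xander takes one such share (₹108,000).
The children's combined portion (₹324,000) is divided into 3 shares of ₹108,000: Teodor takes ₹108,000; Dario's ₹108,000 share passes to Dario's issue; Miko's ₹108,000 share passes to Miko's issue.
Dario's share (₹108,000) is divided into 3 shares of ₹36,000: Sibyl and Matthias each take ₹36,000; Vidar's ₹36,000 share passes to Vidar's issue.
Vidar's share (₹36,000) passes entirely to Freya.
Miko's share (₹108,000) is divided into 2 shares of ₹54,000: Kerensa takes ₹54,000; Kalinda's ₹54,000 share passes to Kalinda's issue.
Kalinda's share (₹54,000) is divided into 2 shares of ₹27,000: Amira and Marisol each take ₹27,000.

Kerensa receives ₹54,000.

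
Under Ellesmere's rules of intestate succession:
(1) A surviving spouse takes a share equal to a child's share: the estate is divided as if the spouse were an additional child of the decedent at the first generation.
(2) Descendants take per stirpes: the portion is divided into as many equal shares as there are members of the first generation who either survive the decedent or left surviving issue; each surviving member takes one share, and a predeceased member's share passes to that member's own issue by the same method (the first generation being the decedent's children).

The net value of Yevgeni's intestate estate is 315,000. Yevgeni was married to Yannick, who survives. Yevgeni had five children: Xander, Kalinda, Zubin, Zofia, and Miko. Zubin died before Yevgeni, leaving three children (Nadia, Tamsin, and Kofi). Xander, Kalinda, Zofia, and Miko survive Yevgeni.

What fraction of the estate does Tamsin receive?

The spouse counts as an additional share at the children's level, so there are 6 primary shares of 52,500. Yannick takes one such share (52,500).
The children's combined portion (262,500) is divided into 5 shares of 52,500: Xander, Kalinda, Zofia, and Miko each take 52,500; Zubin's 52,500 share passes to Zubin's issue.
Zubin's share (52,500) is divided into 3 shares of 17,500: Nadia, Tamsin, and Kofi each take 17,500.

Tamsin receives 1/18 of the estate.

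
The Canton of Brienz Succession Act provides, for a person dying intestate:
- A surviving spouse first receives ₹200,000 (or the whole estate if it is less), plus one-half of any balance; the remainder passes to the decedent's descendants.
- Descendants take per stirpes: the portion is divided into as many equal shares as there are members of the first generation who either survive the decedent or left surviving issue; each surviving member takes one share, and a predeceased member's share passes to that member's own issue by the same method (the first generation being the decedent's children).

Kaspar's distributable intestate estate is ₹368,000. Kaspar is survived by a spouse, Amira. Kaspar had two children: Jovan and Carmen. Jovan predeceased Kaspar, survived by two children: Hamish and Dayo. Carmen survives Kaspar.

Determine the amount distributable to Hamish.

Amira first takes ₹200,000, leaving a balance of ₹168,000. Amira then takes one-half of the balance (₹84,000), for a total of ₹284,000. The remaining ₹84,000 passes to the descendants.
The descendants' portion (₹84,000) is divided into 2 shares of ₹42,000: Carmen takes ₹42,000; Jovan's ₹42,000 share passes to Jovan's issue.
Jovan's share (₹42,000) is divided into 2 shares of ₹21,000: Hamish and Dayo each take ₹21,000.

Hamish receives ₹21,000.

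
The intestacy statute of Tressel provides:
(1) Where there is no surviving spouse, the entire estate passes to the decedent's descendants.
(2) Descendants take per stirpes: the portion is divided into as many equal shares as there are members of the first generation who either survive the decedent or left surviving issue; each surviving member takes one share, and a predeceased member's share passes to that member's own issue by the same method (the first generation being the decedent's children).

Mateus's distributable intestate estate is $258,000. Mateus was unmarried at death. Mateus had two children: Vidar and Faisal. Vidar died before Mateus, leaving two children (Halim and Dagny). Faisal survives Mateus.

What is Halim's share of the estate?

Halim receives $64,500.

The entire $258,000 passes to the descendants.
That amount ($258,000) is divided into 2 shares of $129,000: Faisal takes $129,000; Vidar's $129,000 share passes to Vidar's issue.
Vidar's share ($129,000) is divided into 2 shares of $64,500: Halim and Dagny each take $64,500.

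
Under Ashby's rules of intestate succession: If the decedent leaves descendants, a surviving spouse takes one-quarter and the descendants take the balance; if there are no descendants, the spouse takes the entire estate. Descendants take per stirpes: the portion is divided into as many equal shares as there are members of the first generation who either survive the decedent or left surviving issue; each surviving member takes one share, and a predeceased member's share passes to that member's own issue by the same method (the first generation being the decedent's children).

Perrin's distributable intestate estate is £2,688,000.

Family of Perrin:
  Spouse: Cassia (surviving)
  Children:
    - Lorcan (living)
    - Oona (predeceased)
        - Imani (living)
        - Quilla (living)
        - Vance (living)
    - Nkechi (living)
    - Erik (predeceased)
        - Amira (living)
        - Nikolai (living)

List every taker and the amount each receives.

Cassia: £672,000; Lorcan: £504,000; Imani: £168,000; Quilla: £168,000; Vance: £168,000; Nkechi: £504,000; Amira: £252,000; Nikolai: £252,000

Cassia takes one-quarter of £2,688,000 = £672,000. The remaining £2,016,000 passes to the descendants.
The descendants' portion (£2,016,000) is divided into 4 shares of £504,000: Lorcan and Nkechi each take £504,000; Oona's £504,000 share passes to Oona's issue; Erik's £504,000 share passes to Erik's issue.
Oona's share (£504,000) is divided into 3 shares of £168,000: Imani, Quilla, and Vance each take £168,000.
Erik's share (£504,000) is divided into 2 shares of £252,000: Amira and Nikolai each take £252,000.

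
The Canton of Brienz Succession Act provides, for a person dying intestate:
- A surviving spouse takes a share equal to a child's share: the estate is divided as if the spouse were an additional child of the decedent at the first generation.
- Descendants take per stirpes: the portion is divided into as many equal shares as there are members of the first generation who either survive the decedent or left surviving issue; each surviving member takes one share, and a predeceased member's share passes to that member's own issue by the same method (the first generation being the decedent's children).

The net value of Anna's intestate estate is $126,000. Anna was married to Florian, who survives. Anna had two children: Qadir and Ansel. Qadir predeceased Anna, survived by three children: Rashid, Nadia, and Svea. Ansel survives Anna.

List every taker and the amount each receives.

Florian: $42,000; Rashid: $14,000; Nadia: $14,000; Svea: $14,000; Ansel: $42,000

The spouse counts as an additional share at the children's level, so there are 3 primary shares of $42,000. Florian takes one such share ($42,000).
The children's combined portion ($84,000) is divided into 2 shares of $42,000: Ansel takes $42,000; Qadir's $42,000 share passes to Qadir's issue.
Qadir's share ($42,000) is divided into 3 shares of $14,000: Rashid, Nadia, and Svea each take $14,000.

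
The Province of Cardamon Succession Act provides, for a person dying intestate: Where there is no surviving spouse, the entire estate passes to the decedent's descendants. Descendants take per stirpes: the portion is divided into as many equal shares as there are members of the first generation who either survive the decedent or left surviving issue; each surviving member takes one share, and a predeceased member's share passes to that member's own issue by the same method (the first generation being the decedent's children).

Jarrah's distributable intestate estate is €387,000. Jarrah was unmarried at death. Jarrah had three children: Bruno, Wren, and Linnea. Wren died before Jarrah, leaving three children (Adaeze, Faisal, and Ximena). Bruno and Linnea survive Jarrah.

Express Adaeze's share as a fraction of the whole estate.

Adaeze receives 1/9 of the estate.

The entire €387,000 passes to the descendants.
That amount (€387,000) is divided into 3 shares of €129,000: Bruno and Linnea each take €129,000; Wren's €129,000 share passes to Wren's issue.
Wren's share (€129,000) is divided into 3 shares of €43,000: Adaeze, Faisal, and Ximena each take €43,000.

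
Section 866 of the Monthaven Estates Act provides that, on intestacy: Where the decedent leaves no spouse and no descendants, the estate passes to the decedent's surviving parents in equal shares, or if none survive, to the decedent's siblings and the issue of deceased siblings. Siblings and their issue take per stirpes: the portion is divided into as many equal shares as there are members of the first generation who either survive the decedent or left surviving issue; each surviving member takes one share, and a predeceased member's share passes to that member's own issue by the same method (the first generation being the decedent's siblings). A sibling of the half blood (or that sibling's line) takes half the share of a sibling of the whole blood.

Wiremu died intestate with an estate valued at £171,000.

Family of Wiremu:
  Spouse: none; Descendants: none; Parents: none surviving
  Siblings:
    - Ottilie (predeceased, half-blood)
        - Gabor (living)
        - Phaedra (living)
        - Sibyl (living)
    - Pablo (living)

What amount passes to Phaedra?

The entire £171,000 passes to the siblings and their issue.
Counting each half-blood sibling's line as half a unit, there are 3/2 units in £171,000, so one unit is £114,000. Whole-blood lines (Pablo) take £114,000 each; half-blood lines (Ottilie) take £57,000 each.
Ottilie's share (£57,000) is divided into 3 shares of £19,000: Gabor, Phaedra, and Sibyl each take £19,000.

Phaedra receives £19,000.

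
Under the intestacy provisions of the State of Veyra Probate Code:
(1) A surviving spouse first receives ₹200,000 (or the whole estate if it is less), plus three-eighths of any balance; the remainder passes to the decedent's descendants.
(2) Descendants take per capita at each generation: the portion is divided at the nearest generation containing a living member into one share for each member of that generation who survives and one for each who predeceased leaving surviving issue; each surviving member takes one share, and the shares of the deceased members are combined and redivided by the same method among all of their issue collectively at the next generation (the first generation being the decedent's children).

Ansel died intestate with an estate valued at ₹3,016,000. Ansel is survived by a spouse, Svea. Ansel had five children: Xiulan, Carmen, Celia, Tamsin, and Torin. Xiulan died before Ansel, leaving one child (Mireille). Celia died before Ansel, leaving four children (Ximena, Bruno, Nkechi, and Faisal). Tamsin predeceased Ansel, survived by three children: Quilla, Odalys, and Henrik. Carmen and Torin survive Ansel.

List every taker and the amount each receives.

Svea: ₹1,256,000; Mireille: ₹132,000; Carmen: ₹352,000; Ximena: ₹132,000; Bruno: ₹132,000; Nkechi: ₹132,000; Faisal: ₹132,000; Quilla: ₹132,000; Odalys: ₹132,000; Henrik: ₹132,000; Torin: ₹352,000

Svea first takes ₹200,000, leaving a balance of ₹2,816,000. Svea then takes three-eighths of the balance (₹1,056,000), for a total of ₹1,256,000. The remaining ₹1,760,000 passes to the descendants.
The descendants' portion (₹1,760,000) is divided at the children's generation into 5 shares of ₹352,000. Carmen and Torin each take ₹352,000. The 3 shares of the deceased (Xiulan, Celia, and Tamsin) are combined into a pool of ₹1,056,000.
That pool (₹1,056,000) is divided at the grandchildren's generation equally among Mireille, Ximena, Bruno, Nkechi, Faisal, Quilla, Odalys, and Henrik: ₹132,000 each.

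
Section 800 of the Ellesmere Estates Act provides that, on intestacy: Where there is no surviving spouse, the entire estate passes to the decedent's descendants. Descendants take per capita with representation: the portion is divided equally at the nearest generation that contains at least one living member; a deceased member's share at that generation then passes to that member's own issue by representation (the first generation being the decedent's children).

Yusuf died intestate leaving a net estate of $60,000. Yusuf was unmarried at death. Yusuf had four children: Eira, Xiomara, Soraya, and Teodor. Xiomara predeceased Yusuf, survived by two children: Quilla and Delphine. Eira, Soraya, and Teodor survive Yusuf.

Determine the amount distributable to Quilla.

Quilla receives $7,500.

The entire $60,000 passes to the descendants.
That amount ($60,000) is divided into 4 shares of $15,000: Eira, Soraya, and Teodor each take $15,000; Xiomara's $15,000 share passes to Xiomara's issue.
Xiomara's share ($15,000) is divided into 2 shares of $7,500: Quilla and Delphine each take $7,500.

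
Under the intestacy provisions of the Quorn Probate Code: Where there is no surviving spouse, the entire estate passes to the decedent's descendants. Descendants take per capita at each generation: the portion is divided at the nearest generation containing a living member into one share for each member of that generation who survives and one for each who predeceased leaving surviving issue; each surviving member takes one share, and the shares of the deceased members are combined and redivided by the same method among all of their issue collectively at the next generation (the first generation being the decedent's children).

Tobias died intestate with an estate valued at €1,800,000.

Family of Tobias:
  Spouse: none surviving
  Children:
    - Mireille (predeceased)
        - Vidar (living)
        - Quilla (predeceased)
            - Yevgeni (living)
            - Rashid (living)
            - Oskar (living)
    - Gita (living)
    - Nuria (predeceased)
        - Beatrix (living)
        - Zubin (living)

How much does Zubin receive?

Zubin receives €300,000.

The entire €1,800,000 passes to the descendants.
That amount (€1,800,000) is divided at the children's generation into 3 shares of €600,000. Gita takes €600,000. The 2 shares of the deceased (Mireille and Nuria) are combined into a pool of €1,200,000.
That pool (€1,200,000) is divided at the grandchildren's generation into 4 shares of €300,000. Vidar, Beatrix, and Zubin each take €300,000. The remaining share for the deceased Quilla (€300,000) is carried to the next generation.
That pool (€300,000) is divided at the great-grandchildren's generation equally among Yevgeni, Rashid, and Oskar: €100,000 each.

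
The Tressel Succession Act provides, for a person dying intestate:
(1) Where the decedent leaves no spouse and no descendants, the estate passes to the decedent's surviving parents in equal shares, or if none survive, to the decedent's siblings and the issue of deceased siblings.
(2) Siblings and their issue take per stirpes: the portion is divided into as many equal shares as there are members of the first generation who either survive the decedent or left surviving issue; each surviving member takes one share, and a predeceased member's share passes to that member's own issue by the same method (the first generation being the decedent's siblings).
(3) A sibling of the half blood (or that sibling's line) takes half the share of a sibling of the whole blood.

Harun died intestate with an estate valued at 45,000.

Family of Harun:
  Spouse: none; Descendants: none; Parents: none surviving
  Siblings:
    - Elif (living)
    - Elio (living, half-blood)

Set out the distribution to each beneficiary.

The entire 45,000 passes to the siblings and their issue.
Counting each half-blood sibling's line as half a unit, there are 3/2 units in 45,000, so one unit is 30,000. Whole-blood lines (Elif) take 30,000 each; half-blood lines (Elio) take 15,000 each.

Elif: 30,000; Elio: 15,000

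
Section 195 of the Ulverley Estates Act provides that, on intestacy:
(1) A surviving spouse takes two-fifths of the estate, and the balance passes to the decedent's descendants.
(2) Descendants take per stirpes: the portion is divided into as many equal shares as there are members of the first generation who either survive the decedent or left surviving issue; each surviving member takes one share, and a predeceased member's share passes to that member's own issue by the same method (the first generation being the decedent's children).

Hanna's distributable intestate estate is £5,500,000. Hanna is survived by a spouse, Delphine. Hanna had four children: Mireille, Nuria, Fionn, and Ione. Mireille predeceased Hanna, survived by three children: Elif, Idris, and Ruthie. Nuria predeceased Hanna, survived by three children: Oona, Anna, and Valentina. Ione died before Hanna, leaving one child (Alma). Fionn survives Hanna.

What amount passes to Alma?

Delphine takes two-fifths of £5,500,000 = £2,200,000. The remaining £3,300,000 passes to the descendants.
The descendants' portion (£3,300,000) is divided into 4 shares of £825,000: Fionn takes £825,000; Mireille's £825,000 share passes to Mireille's issue; Nuria's £825,000 share passes to Nuria's issue; Ione's £825,000 share passes to Ione's issue.
Mireille's share (£825,000) is divided into 3 shares of £275,000: Elif, Idris, and Ruthie each take £275,000.
Nuria's share (£825,000) is divided into 3 shares of £275,000: Oona, Anna, and Valentina each take £275,000.
Ione's share (£825,000) passes entirely to Alma.

Alma receives £825,000.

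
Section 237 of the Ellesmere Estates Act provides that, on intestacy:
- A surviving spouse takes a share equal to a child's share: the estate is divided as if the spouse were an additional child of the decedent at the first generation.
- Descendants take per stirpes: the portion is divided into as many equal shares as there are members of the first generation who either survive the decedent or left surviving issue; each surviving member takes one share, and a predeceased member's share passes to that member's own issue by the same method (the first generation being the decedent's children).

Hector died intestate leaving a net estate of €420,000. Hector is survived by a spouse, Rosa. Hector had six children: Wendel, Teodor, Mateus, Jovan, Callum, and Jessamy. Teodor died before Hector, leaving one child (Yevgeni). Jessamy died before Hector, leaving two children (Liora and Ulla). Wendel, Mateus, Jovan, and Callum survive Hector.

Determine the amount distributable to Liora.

Liora receives €30,000.

The spouse counts as an additional share at the children's level, so there are 7 primary shares of €60,000. Rosa takes one such share (€60,000).
The children's combined portion (€360,000) is divided into 6 shares of €60,000: Wendel, Mateus, Jovan, and Callum each take €60,000; Teodor's €60,000 share passes to Teodor's issue; Jessamy's €60,000 share passes to Jessamy's issue.
Teodor's share (€60,000) passes entirely to Yevgeni.
Jessamy's share (€60,000) is divided into 2 shares of €30,000: Liora and Ulla each take €30,000.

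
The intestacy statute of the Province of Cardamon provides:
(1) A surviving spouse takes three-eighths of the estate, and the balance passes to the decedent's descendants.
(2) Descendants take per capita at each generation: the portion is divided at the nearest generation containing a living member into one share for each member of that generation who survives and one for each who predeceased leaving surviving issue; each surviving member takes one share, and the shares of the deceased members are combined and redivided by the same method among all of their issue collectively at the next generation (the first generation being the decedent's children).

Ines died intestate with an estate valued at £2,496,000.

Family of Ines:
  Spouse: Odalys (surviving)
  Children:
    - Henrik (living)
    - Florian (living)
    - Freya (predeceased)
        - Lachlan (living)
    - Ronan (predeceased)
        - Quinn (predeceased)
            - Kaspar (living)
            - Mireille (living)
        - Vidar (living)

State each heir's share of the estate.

Odalys: £936,000; Henrik: £390,000; Florian: £390,000; Lachlan: £260,000; Kaspar: £130,000; Mireille: £130,000; Vidar: £260,000

Odalys takes three-eighths of £2,496,000 = £936,000. The remaining £1,560,000 passes to the descendants.
The descendants' portion (£1,560,000) is divided at the children's generation into 4 shares of £390,000. Henrik and Florian each take £390,000. The 2 shares of the deceased (Freya and Ronan) are combined into a pool of £780,000.
That pool (£780,000) is divided at the grandchildren's generation into 3 shares of £260,000. Lachlan and Vidar each take £260,000. The remaining share for the deceased Quinn (£260,000) is carried to the next generation.
That pool (£260,000) is divided at the great-grandchildren's generation equally among Kaspar and Mireille: £130,000 each.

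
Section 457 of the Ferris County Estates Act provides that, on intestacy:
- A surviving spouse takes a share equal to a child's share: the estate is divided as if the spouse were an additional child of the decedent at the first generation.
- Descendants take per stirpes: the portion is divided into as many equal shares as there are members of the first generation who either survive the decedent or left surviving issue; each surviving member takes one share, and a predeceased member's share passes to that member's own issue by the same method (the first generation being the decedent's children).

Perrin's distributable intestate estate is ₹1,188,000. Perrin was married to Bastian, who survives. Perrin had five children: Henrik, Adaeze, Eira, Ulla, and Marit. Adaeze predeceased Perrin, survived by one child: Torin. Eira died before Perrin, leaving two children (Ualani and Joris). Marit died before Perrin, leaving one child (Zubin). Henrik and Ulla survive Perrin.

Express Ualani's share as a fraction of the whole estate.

Ualani receives 1/12 of the estate.

The spouse counts as an additional share at the children's level, so there are 6 primary shares of ₹198,000. Bastian takes one such share (₹198,000).
The children's combined portion (₹990,000) is divided into 5 shares of ₹198,000: Henrik and Ulla each take ₹198,000; Adaeze's ₹198,000 share passes to Adaeze's issue; Eira's ₹198,000 share passes to Eira's issue; Marit's ₹198,000 share passes to Marit's issue.
Adaeze's share (₹198,000) passes entirely to Torin.
Eira's share (₹198,000) is divided into 2 shares of ₹99,000: Ualani and Joris each take ₹99,000.
Marit's share (₹198,000) passes entirely to Zubin.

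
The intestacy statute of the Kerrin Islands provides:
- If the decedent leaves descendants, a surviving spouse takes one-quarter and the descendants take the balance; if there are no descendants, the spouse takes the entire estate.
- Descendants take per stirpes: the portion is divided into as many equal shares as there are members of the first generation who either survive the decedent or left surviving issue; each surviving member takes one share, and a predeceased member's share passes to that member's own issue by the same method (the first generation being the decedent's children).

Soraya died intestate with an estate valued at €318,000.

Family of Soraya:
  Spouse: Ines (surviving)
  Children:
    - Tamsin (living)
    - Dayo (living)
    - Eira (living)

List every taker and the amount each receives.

Ines takes one-quarter of €318,000 = €79,500. The remaining €238,500 passes to the descendants.
The descendants' portion (€238,500) is divided into 3 shares of €79,500: Tamsin, Dayo, and Eira each take €79,500.

Ines: €79,500; Tamsin: €79,500; Dayo: €79,500; Eira: €79,500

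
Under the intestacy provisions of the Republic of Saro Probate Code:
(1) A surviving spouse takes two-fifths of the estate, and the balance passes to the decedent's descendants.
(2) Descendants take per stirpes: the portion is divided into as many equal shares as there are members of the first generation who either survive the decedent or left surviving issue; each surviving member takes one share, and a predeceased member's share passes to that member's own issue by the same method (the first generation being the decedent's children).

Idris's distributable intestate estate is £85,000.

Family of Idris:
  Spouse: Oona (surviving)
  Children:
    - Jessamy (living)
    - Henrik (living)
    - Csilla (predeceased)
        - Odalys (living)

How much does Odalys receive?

Odalys receives £17,000.

Oona takes two-fifths of £85,000 = £34,000. The remaining £51,000 passes to the descendants.
The descendants' portion (£51,000) is divided into 3 shares of £17,000: Jessamy and Henrik each take £17,000; Csilla's £17,000 share passes to Csilla's issue.
Csilla's share (£17,000) passes entirely to Odalys.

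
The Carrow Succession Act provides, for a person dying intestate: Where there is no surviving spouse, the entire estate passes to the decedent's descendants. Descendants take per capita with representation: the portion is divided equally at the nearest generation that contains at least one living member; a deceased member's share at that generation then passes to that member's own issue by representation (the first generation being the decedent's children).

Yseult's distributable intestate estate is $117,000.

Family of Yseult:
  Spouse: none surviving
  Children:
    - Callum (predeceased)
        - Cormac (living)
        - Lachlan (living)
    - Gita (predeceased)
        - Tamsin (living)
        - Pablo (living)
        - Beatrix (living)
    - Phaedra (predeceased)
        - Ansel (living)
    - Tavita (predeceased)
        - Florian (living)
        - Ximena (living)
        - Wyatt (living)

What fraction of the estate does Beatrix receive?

The entire $117,000 passes to the descendants.
No child survives, so the initial division is made at the grandchildren's generation.
That amount ($117,000) is divided into 9 shares of $13,000: Cormac, Lachlan, Tamsin, Pablo, Beatrix, Ansel, Florian, Ximena, and Wyatt each take $13,000.

Beatrix receives 1/9 of the estate.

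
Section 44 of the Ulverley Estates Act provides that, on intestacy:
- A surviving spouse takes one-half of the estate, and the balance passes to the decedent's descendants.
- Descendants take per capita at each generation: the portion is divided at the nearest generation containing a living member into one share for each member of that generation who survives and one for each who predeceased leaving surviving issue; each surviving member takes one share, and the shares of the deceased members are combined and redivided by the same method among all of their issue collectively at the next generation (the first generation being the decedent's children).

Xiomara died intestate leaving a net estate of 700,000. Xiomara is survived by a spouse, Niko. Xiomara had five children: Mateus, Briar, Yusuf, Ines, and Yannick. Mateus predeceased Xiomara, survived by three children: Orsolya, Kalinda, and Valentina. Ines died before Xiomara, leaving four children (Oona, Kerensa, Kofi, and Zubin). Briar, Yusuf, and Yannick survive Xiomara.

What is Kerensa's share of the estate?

Kerensa receives 20,000.

Niko takes one-half of 700,000 = 350,000. The remaining 350,000 passes to the descendants.
The descendants' portion (350,000) is divided at the children's generation into 5 shares of 70,000. Briar, Yusuf, and Yannick each take 70,000. The 2 shares of the deceased (Mateus and Ines) are combined into a pool of 140,000.
That pool (140,000) is divided at the grandchildren's generation equally among Orsolya, Kalinda, Valentina, Oona, Kerensa, Kofi, and Zubin: 20,000 each.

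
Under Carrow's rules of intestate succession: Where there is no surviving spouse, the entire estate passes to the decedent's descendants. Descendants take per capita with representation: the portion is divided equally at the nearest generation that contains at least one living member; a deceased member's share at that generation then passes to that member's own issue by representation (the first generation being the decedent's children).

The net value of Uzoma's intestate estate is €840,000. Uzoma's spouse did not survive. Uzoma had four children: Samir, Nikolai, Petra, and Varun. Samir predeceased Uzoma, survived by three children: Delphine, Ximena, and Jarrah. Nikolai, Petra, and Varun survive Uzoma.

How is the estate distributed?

Delphine: €70,000; Ximena: €70,000; Jarrah: €70,000; Nikolai: €210,000; Petra: €210,000; Varun: €210,000

The entire €840,000 passes to the descendants.
That amount (€840,000) is divided into 4 shares of €210,000: Nikolai, Petra, and Varun each take €210,000; Samir's €210,000 share passes to Samir's issue.
Samir's share (€210,000) is divided into 3 shares of €70,000: Delphine, Ximena, and Jarrah each take €70,000.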